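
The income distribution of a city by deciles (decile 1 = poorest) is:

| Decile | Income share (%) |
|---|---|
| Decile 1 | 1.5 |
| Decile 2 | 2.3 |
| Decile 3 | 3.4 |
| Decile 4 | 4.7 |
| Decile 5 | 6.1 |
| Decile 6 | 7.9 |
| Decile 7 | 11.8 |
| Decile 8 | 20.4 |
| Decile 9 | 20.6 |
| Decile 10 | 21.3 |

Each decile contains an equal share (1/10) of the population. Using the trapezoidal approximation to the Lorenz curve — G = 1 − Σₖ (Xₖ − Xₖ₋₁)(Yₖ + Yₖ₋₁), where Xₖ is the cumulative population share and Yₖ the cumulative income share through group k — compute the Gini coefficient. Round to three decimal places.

0.414

Cumulative income shares Yₖ: 0.0150, 0.0380, 0.0720, 0.1190, 0.1800, 0.2590, 0.3770, 0.5810, 0.7870, 1.0000
Σ (Xₖ−Xₖ₋₁)(Yₖ+Yₖ₋₁) = (1/10)(0.0150+0.0000) + (1/10)(0.0380+0.0150) + (1/10)(0.0720+0.0380) + (1/10)(0.1190+0.0720) + (1/10)(0.1800+0.1190) + (1/10)(0.2590+0.1800) + (1/10)(0.3770+0.2590) + (1/10)(0.5810+0.3770) + (1/10)(0.7870+0.5810) + (1/10)(1.0000+0.7870)
  = 0.0015 + 0.0053 + 0.0110 + 0.0191 + 0.0299 + 0.0439 + 0.0636 + 0.0958 + 0.1368 + 0.1787 = 0.5856
G = 1 − 0.5856 = 0.4144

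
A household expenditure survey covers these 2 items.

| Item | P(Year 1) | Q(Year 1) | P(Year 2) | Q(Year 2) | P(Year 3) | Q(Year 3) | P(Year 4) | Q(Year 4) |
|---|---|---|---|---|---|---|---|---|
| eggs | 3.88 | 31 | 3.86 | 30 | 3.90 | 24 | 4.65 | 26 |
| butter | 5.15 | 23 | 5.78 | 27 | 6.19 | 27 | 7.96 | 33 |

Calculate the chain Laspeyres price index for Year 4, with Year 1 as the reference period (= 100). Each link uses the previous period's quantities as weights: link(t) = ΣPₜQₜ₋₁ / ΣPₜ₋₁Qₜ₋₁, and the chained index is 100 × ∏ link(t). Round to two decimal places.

138.49

Link Year 1→Year 2:
ΣP(Year 2)Q(Year 1) = 3.86×31 + 5.78×23 = 119.66 + 132.94 = 252.6
ΣP(Year 1)Q(Year 1) = 3.88×31 + 5.15×23 = 120.28 + 118.45 = 238.73
link = 252.6/238.73 = 1.058099
Link Year 2→Year 3:
ΣP(Year 3)Q(Year 2) = 3.90×30 + 6.19×27 = 117 + 167.13 = 284.13
ΣP(Year 2)Q(Year 2) = 3.86×30 + 5.78×27 = 115.8 + 156.06 = 271.86
link = 284.13/271.86 = 1.045134
Link Year 3→Year 4:
ΣP(Year 4)Q(Year 3) = 4.65×24 + 7.96×27 = 111.6 + 214.92 = 326.52
ΣP(Year 3)Q(Year 3) = 3.90×24 + 6.19×27 = 93.6 + 167.13 = 260.73
link = 326.52/260.73 = 1.252330
Chained index = 100 × 1.058099 × 1.045134 × 1.252330 = 138.4895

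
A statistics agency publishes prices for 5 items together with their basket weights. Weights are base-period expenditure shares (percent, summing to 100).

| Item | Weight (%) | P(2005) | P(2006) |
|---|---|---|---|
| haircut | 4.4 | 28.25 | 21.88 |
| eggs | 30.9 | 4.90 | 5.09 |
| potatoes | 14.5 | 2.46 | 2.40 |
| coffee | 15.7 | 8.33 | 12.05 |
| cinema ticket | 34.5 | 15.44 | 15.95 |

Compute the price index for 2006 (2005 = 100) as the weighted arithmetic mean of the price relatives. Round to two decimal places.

108.00

haircut: 4.4 × (21.88/28.25) = 4.4 × 0.774513 = 3.4079
eggs: 30.9 × (5.09/4.90) = 30.9 × 1.038776 = 32.0982
potatoes: 14.5 × (2.40/2.46) = 14.5 × 0.975610 = 14.1463
coffee: 15.7 × (12.05/8.33) = 15.7 × 1.446579 = 22.7113
cinema ticket: 34.5 × (15.95/15.44) = 34.5 × 1.033031 = 35.6396
Index = Σ wᵢ·(p₁ᵢ/p₀ᵢ) = 3.4079 + 32.0982 + 14.1463 + 22.7113 + 35.6396 = 108.0032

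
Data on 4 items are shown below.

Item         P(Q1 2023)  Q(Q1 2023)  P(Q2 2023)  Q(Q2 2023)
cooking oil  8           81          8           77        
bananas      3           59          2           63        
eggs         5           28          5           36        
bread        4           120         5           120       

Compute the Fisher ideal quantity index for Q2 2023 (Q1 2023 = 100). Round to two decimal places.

Laspeyres component (base-period weights):
ΣP(Q1 2023)Q(Q2 2023) = 8×77 + 3×63 + 5×36 + 4×120 = 616 + 189 + 180 + 480 = 1465
ΣP(Q1 2023)Q(Q1 2023) = 8×81 + 3×59 + 5×28 + 4×120 = 648 + 177 + 140 + 480 = 1445
L = 1465 / 1445 × 100 = 101.3841
Paasche component (current-period weights):
ΣP(Q2 2023)Q(Q2 2023) = 8×77 + 2×63 + 5×36 + 5×120 = 616 + 126 + 180 + 600 = 1522
ΣP(Q2 2023)Q(Q1 2023) = 8×81 + 2×59 + 5×28 + 5×120 = 648 + 118 + 140 + 600 = 1506
P = 1522 / 1506 × 100 = 101.0624
Fisher = √(L × P) = √(101.3841 × 101.0624) = 101.2231

101.22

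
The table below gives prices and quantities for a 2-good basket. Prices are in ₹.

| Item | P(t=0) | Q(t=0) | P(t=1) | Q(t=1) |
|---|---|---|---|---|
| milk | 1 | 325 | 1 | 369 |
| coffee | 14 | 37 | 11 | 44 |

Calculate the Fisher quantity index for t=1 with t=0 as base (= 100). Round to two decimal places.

Laspeyres component (base-period weights):
ΣP(t=0)Q(t=1) = 1×369 + 14×44 = 369 + 616 = 985
ΣP(t=0)Q(t=0) = 1×325 + 14×37 = 325 + 518 = 843
L = 985 / 843 × 100 = 116.8446
Paasche component (current-period weights):
ΣP(t=1)Q(t=1) = 1×369 + 11×44 = 369 + 484 = 853
ΣP(t=1)Q(t=0) = 1×325 + 11×37 = 325 + 407 = 732
P = 853 / 732 × 100 = 116.5301
Fisher = √(L × P) = √(116.8446 × 116.5301) = 116.6872

116.69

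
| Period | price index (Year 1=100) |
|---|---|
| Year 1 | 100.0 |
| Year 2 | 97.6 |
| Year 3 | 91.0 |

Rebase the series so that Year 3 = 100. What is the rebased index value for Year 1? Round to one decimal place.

Rebased(Year 1) = 100.0 / 91.0 × 100 = 109.8901

109.9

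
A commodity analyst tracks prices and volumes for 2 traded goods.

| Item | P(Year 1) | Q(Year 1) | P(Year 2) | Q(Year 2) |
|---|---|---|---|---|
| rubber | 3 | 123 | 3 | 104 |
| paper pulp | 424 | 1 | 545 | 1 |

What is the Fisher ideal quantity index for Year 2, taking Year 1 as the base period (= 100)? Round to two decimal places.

Laspeyres component (base-period weights):
ΣP(Year 1)Q(Year 2) = 3×104 + 424×1 = 312 + 424 = 736
ΣP(Year 1)Q(Year 1) = 3×123 + 424×1 = 369 + 424 = 793
L = 736 / 793 × 100 = 92.8121
Paasche component (current-period weights):
ΣP(Year 2)Q(Year 2) = 3×104 + 545×1 = 312 + 545 = 857
ΣP(Year 2)Q(Year 1) = 3×123 + 545×1 = 369 + 545 = 914
P = 857 / 914 × 100 = 93.7637
Fisher = √(L × P) = √(92.8121 × 93.7637) = 93.2867

93.29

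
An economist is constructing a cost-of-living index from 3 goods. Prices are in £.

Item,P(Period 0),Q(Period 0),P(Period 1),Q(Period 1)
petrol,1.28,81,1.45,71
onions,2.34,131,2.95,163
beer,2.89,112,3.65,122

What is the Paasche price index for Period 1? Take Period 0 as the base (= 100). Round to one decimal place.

124.8

Paasche price index uses current-period quantities as weights.
ΣP(Period 1)·Q(Period 1) = 1.45×71 + 2.95×163 + 3.65×122 = 102.95 + 480.85 + 445.3 = 1029.1
ΣP(Period 0)·Q(Period 1) = 1.28×71 + 2.34×163 + 2.89×122 = 90.88 + 381.42 + 352.58 = 824.88
Index = 1029.1 / 824.88 × 100 = 124.7575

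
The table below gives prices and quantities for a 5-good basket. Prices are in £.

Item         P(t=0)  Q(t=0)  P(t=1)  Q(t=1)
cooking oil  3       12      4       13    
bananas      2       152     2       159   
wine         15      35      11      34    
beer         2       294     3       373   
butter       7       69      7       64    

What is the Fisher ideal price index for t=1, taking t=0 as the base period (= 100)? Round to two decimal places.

Laspeyres component (base-period weights):
ΣP(t=1)Q(t=0) = 4×12 + 2×152 + 11×35 + 3×294 + 7×69 = 48 + 304 + 385 + 882 + 483 = 2102
ΣP(t=0)Q(t=0) = 3×12 + 2×152 + 15×35 + 2×294 + 7×69 = 36 + 304 + 525 + 588 + 483 = 1936
L = 2102 / 1936 × 100 = 108.5744
Paasche component (current-period weights):
ΣP(t=1)Q(t=1) = 4×13 + 2×159 + 11×34 + 3×373 + 7×64 = 52 + 318 + 374 + 1119 + 448 = 2311
ΣP(t=0)Q(t=1) = 3×13 + 2×159 + 15×34 + 2×373 + 7×64 = 39 + 318 + 510 + 746 + 448 = 2061
P = 2311 / 2061 × 100 = 112.1300
Fisher = √(L × P) = √(108.5744 × 112.1300) = 110.3379

110.34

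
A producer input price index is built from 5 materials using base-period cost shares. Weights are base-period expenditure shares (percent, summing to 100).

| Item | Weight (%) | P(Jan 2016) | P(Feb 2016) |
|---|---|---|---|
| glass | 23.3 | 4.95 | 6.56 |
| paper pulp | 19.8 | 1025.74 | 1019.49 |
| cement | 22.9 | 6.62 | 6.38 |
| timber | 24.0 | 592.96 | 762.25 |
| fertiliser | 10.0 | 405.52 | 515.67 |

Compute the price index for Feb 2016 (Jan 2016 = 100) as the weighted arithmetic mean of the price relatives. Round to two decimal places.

glass: 23.3 × (6.56/4.95) = 23.3 × 1.325253 = 30.8784
paper pulp: 19.8 × (1019.49/1025.74) = 19.8 × 0.993907 = 19.6794
cement: 22.9 × (6.38/6.62) = 22.9 × 0.963746 = 22.0698
timber: 24.0 × (762.25/592.96) = 24.0 × 1.285500 = 30.8520
fertiliser: 10.0 × (515.67/405.52) = 10.0 × 1.271627 = 12.7163
Index = Σ wᵢ·(p₁ᵢ/p₀ᵢ) = 30.8784 + 19.6794 + 22.0698 + 30.8520 + 12.7163 = 116.1958

116.20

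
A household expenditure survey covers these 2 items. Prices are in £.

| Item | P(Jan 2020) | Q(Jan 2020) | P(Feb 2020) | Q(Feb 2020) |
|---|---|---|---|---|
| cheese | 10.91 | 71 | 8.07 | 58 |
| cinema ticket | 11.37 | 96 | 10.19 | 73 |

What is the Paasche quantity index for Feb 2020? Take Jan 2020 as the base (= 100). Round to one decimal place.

78.1

Paasche quantity index uses current-period prices as weights.
ΣP(Feb 2020)·Q(Feb 2020) = 8.07×58 + 10.19×73 = 468.06 + 743.87 = 1211.93
ΣP(Feb 2020)·Q(Jan 2020) = 8.07×71 + 10.19×96 = 572.97 + 978.24 = 1551.21
Index = 1211.93 / 1551.21 × 100 = 78.1280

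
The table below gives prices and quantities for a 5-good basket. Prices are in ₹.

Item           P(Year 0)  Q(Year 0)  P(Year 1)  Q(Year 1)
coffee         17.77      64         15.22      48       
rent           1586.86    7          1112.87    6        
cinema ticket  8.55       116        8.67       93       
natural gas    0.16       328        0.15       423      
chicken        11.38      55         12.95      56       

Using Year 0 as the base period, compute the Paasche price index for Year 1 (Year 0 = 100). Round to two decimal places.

Paasche price index uses current-period quantities as weights.
ΣP(Year 1)·Q(Year 1) = 15.22×48 + 1112.87×6 + 8.67×93 + 0.15×423 + 12.95×56 = 730.56 + 6677.22 + 806.31 + 63.45 + 725.2 = 9002.74
ΣP(Year 0)·Q(Year 1) = 17.77×48 + 1586.86×6 + 8.55×93 + 0.16×423 + 11.38×56 = 852.96 + 9521.16 + 795.15 + 67.68 + 637.28 = 11874.23
Index = 9002.74 / 11874.23 × 100 = 75.8175

75.82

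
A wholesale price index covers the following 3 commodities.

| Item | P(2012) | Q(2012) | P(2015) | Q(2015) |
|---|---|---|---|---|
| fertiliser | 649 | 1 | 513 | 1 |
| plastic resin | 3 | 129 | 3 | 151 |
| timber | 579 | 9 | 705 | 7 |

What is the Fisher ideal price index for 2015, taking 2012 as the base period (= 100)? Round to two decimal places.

115.22

Laspeyres component (base-period weights):
ΣP(2015)Q(2012) = 513×1 + 3×129 + 705×9 = 513 + 387 + 6345 = 7245
ΣP(2012)Q(2012) = 649×1 + 3×129 + 579×9 = 649 + 387 + 5211 = 6247
L = 7245 / 6247 × 100 = 115.9757
Paasche component (current-period weights):
ΣP(2015)Q(2015) = 513×1 + 3×151 + 705×7 = 513 + 453 + 4935 = 5901
ΣP(2012)Q(2015) = 649×1 + 3×151 + 579×7 = 649 + 453 + 4053 = 5155
P = 5901 / 5155 × 100 = 114.4714
Fisher = √(L × P) = √(115.9757 × 114.4714) = 115.2211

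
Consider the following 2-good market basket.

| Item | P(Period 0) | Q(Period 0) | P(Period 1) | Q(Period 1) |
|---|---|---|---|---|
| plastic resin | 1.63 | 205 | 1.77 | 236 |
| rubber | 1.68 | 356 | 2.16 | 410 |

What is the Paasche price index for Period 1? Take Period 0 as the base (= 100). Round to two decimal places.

121.41

Paasche price index uses current-period quantities as weights.
ΣP(Period 1)·Q(Period 1) = 1.77×236 + 2.16×410 = 417.72 + 885.6 = 1303.32
ΣP(Period 0)·Q(Period 1) = 1.63×236 + 1.68×410 = 384.68 + 688.8 = 1073.48
Index = 1303.32 / 1073.48 × 100 = 121.4107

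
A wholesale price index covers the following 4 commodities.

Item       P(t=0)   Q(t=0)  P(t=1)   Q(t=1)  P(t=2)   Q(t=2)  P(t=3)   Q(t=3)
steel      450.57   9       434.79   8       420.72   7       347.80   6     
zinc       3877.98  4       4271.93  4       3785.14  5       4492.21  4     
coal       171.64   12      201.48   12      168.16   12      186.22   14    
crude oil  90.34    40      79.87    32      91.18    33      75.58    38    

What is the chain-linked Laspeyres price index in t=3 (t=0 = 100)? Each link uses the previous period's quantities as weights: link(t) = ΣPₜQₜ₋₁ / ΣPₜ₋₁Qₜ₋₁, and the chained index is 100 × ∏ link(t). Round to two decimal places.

Link t=0→t=1:
ΣP(t=1)Q(t=0) = 434.79×9 + 4271.93×4 + 201.48×12 + 79.87×40 = 3913.11 + 17087.72 + 2417.76 + 3194.8 = 26613.39
ΣP(t=0)Q(t=0) = 450.57×9 + 3877.98×4 + 171.64×12 + 90.34×40 = 4055.13 + 15511.92 + 2059.68 + 3613.6 = 25240.33
link = 26613.39/25240.33 = 1.054399
Link t=1→t=2:
ΣP(t=2)Q(t=1) = 420.72×8 + 3785.14×4 + 168.16×12 + 91.18×32 = 3365.76 + 15140.56 + 2017.92 + 2917.76 = 23442
ΣP(t=1)Q(t=1) = 434.79×8 + 4271.93×4 + 201.48×12 + 79.87×32 = 3478.32 + 17087.72 + 2417.76 + 2555.84 = 25539.64
link = 23442/25539.64 = 0.917867
Link t=2→t=3:
ΣP(t=3)Q(t=2) = 347.80×7 + 4492.21×5 + 186.22×12 + 75.58×33 = 2434.6 + 22461.05 + 2234.64 + 2494.14 = 29624.43
ΣP(t=2)Q(t=2) = 420.72×7 + 3785.14×5 + 168.16×12 + 91.18×33 = 2945.04 + 18925.7 + 2017.92 + 3008.94 = 26897.6
link = 29624.43/26897.6 = 1.101378
Chained index = 100 × 1.054399 × 0.917867 × 1.101378 = 106.5912

106.59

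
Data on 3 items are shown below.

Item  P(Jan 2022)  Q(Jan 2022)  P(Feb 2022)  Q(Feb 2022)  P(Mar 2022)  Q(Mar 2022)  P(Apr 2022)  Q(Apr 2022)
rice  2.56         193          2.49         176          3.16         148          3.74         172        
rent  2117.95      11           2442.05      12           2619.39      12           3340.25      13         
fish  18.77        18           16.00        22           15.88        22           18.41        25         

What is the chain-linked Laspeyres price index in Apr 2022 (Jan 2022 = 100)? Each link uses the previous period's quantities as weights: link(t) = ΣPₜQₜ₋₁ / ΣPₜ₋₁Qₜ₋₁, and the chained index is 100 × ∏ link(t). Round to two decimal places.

156.59

Link Jan 2022→Feb 2022:
ΣP(Feb 2022)Q(Jan 2022) = 2.49×193 + 2442.05×11 + 16.00×18 = 480.57 + 26862.55 + 288 = 27631.12
ΣP(Jan 2022)Q(Jan 2022) = 2.56×193 + 2117.95×11 + 18.77×18 = 494.08 + 23297.45 + 337.86 = 24129.39
link = 27631.12/24129.39 = 1.145123
Link Feb 2022→Mar 2022:
ΣP(Mar 2022)Q(Feb 2022) = 3.16×176 + 2619.39×12 + 15.88×22 = 556.16 + 31432.68 + 349.36 = 32338.2
ΣP(Feb 2022)Q(Feb 2022) = 2.49×176 + 2442.05×12 + 16.00×22 = 438.24 + 29304.6 + 352 = 30094.84
link = 32338.2/30094.84 = 1.074543
Link Mar 2022→Apr 2022:
ΣP(Apr 2022)Q(Mar 2022) = 3.74×148 + 3340.25×12 + 18.41×22 = 553.52 + 40083 + 405.02 = 41041.54
ΣP(Mar 2022)Q(Mar 2022) = 3.16×148 + 2619.39×12 + 15.88×22 = 467.68 + 31432.68 + 349.36 = 32249.72
link = 41041.54/32249.72 = 1.272617
Chained index = 100 × 1.145123 × 1.074543 × 1.272617 = 156.5935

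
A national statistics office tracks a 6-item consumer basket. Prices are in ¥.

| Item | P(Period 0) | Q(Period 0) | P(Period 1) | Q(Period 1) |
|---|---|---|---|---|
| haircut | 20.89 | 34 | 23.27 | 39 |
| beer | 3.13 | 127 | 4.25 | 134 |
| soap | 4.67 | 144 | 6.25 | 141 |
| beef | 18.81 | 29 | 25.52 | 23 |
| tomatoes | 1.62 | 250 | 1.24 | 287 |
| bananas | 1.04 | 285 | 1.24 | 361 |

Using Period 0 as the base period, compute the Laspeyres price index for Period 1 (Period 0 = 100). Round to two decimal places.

Laspeyres price index uses base-period quantities as weights.
ΣP(Period 1)·Q(Period 0) = 23.27×34 + 4.25×127 + 6.25×144 + 25.52×29 + 1.24×250 + 1.24×285 = 791.18 + 539.75 + 900 + 740.08 + 310 + 353.4 = 3634.41
ΣP(Period 0)·Q(Period 0) = 20.89×34 + 3.13×127 + 4.67×144 + 18.81×29 + 1.62×250 + 1.04×285 = 710.26 + 397.51 + 672.48 + 545.49 + 405 + 296.4 = 3027.14
Index = 3634.41 / 3027.14 × 100 = 120.0608

120.06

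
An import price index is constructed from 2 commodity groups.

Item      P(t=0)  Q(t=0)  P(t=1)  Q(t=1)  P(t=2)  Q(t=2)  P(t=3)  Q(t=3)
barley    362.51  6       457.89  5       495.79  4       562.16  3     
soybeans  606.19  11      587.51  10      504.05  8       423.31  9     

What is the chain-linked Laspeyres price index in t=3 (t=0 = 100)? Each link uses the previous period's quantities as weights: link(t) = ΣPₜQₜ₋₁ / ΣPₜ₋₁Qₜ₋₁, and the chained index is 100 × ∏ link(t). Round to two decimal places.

89.85

Link t=0→t=1:
ΣP(t=1)Q(t=0) = 457.89×6 + 587.51×11 = 2747.34 + 6462.61 = 9209.95
ΣP(t=0)Q(t=0) = 362.51×6 + 606.19×11 = 2175.06 + 6668.09 = 8843.15
link = 9209.95/8843.15 = 1.041478
Link t=1→t=2:
ΣP(t=2)Q(t=1) = 495.79×5 + 504.05×10 = 2478.95 + 5040.5 = 7519.45
ΣP(t=1)Q(t=1) = 457.89×5 + 587.51×10 = 2289.45 + 5875.1 = 8164.55
link = 7519.45/8164.55 = 0.920988
Link t=2→t=3:
ΣP(t=3)Q(t=2) = 562.16×4 + 423.31×8 = 2248.64 + 3386.48 = 5635.12
ΣP(t=2)Q(t=2) = 495.79×4 + 504.05×8 = 1983.16 + 4032.4 = 6015.56
link = 5635.12/6015.56 = 0.936757
Chained index = 100 × 1.041478 × 0.920988 × 0.936757 = 89.8527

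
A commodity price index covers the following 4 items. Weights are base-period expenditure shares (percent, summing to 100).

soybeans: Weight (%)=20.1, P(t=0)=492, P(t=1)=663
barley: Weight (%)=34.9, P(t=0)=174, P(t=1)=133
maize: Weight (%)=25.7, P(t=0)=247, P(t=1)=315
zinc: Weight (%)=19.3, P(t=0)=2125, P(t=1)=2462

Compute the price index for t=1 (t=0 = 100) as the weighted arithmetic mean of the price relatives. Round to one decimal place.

soybeans: 20.1 × (663/492) = 20.1 × 1.347561 = 27.0860
barley: 34.9 × (133/174) = 34.9 × 0.764368 = 26.6764
maize: 25.7 × (315/247) = 25.7 × 1.275304 = 32.7753
zinc: 19.3 × (2462/2125) = 19.3 × 1.158588 = 22.3608
Index = Σ wᵢ·(p₁ᵢ/p₀ᵢ) = 27.0860 + 26.6764 + 32.7753 + 22.3608 = 108.8985

108.9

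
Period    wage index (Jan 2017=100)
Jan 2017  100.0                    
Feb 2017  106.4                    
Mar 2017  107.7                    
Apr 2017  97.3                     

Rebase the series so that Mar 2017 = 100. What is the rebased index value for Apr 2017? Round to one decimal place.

Rebased(Apr 2017) = 97.3 / 107.7 × 100 = 90.3435

90.3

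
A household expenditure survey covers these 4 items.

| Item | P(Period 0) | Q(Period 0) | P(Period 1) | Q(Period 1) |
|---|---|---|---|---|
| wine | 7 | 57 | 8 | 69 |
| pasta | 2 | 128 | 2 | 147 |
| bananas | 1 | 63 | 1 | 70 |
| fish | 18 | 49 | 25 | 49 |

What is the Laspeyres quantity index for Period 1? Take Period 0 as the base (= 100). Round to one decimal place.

Laspeyres quantity index uses base-period prices as weights.
ΣP(Period 0)·Q(Period 1) = 7×69 + 2×147 + 1×70 + 18×49 = 483 + 294 + 70 + 882 = 1729
ΣP(Period 0)·Q(Period 0) = 7×57 + 2×128 + 1×63 + 18×49 = 399 + 256 + 63 + 882 = 1600
Index = 1729 / 1600 × 100 = 108.0625

108.1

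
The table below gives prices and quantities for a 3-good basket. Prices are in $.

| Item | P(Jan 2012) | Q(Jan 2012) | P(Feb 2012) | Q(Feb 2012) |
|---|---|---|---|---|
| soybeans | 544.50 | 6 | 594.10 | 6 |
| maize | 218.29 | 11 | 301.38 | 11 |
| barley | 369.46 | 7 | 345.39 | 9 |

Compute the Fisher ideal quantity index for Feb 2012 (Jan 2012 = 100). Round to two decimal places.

Laspeyres component (base-period weights):
ΣP(Jan 2012)Q(Feb 2012) = 544.50×6 + 218.29×11 + 369.46×9 = 3267 + 2401.19 + 3325.14 = 8993.33
ΣP(Jan 2012)Q(Jan 2012) = 544.50×6 + 218.29×11 + 369.46×7 = 3267 + 2401.19 + 2586.22 = 8254.41
L = 8993.33 / 8254.41 × 100 = 108.9518
Paasche component (current-period weights):
ΣP(Feb 2012)Q(Feb 2012) = 594.10×6 + 301.38×11 + 345.39×9 = 3564.6 + 3315.18 + 3108.51 = 9988.29
ΣP(Feb 2012)Q(Jan 2012) = 594.10×6 + 301.38×11 + 345.39×7 = 3564.6 + 3315.18 + 2417.73 = 9297.51
P = 9988.29 / 9297.51 × 100 = 107.4297
Fisher = √(L × P) = √(108.9518 × 107.4297) = 108.1881

108.19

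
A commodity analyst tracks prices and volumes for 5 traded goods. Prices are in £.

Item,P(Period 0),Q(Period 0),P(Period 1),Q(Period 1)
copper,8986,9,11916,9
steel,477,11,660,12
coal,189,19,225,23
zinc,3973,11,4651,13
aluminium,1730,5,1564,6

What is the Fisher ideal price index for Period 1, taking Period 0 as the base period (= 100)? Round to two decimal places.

124.73

Laspeyres component (base-period weights):
ΣP(Period 1)Q(Period 0) = 11916×9 + 660×11 + 225×19 + 4651×11 + 1564×5 = 107244 + 7260 + 4275 + 51161 + 7820 = 177760
ΣP(Period 0)Q(Period 0) = 8986×9 + 477×11 + 189×19 + 3973×11 + 1730×5 = 80874 + 5247 + 3591 + 43703 + 8650 = 142065
L = 177760 / 142065 × 100 = 125.1258
Paasche component (current-period weights):
ΣP(Period 1)Q(Period 1) = 11916×9 + 660×12 + 225×23 + 4651×13 + 1564×6 = 107244 + 7920 + 5175 + 60463 + 9384 = 190186
ΣP(Period 0)Q(Period 1) = 8986×9 + 477×12 + 189×23 + 3973×13 + 1730×6 = 80874 + 5724 + 4347 + 51649 + 10380 = 152974
P = 190186 / 152974 × 100 = 124.3257
Fisher = √(L × P) = √(125.1258 × 124.3257) = 124.7251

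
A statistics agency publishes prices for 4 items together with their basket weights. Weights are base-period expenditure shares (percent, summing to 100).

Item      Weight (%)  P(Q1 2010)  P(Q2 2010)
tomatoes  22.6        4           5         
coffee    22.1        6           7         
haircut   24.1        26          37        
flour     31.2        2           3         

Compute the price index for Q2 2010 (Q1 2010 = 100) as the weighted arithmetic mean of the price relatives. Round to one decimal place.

135.1

tomatoes: 22.6 × (5/4) = 22.6 × 1.250000 = 28.2500
coffee: 22.1 × (7/6) = 22.1 × 1.166667 = 25.7833
haircut: 24.1 × (37/26) = 24.1 × 1.423077 = 34.2962
flour: 31.2 × (3/2) = 31.2 × 1.500000 = 46.8000
Index = Σ wᵢ·(p₁ᵢ/p₀ᵢ) = 28.2500 + 25.7833 + 34.2962 + 46.8000 = 135.1295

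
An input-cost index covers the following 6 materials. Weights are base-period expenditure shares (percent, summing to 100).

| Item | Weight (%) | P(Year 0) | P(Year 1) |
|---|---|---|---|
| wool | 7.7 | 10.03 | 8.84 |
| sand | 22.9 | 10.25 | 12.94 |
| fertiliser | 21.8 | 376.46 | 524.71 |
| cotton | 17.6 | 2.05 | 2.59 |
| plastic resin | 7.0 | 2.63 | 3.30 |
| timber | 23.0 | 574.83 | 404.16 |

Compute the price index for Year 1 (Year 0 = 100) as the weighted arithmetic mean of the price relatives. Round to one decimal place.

113.3

wool: 7.7 × (8.84/10.03) = 7.7 × 0.881356 = 6.7864
sand: 22.9 × (12.94/10.25) = 22.9 × 1.262439 = 28.9099
fertiliser: 21.8 × (524.71/376.46) = 21.8 × 1.393800 = 30.3848
cotton: 17.6 × (2.59/2.05) = 17.6 × 1.263415 = 22.2361
plastic resin: 7.0 × (3.30/2.63) = 7.0 × 1.254753 = 8.7833
timber: 23.0 × (404.16/574.83) = 23.0 × 0.703095 = 16.1712
Index = Σ wᵢ·(p₁ᵢ/p₀ᵢ) = 6.7864 + 28.9099 + 30.3848 + 22.2361 + 8.7833 + 16.1712 = 113.2717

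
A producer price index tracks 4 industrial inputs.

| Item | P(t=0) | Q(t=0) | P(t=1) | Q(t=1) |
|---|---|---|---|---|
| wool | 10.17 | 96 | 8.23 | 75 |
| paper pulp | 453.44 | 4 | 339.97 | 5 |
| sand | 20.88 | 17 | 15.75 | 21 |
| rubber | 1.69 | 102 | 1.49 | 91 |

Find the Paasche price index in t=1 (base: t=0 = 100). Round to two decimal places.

Paasche price index uses current-period quantities as weights.
ΣP(t=1)·Q(t=1) = 8.23×75 + 339.97×5 + 15.75×21 + 1.49×91 = 617.25 + 1699.85 + 330.75 + 135.59 = 2783.44
ΣP(t=0)·Q(t=1) = 10.17×75 + 453.44×5 + 20.88×21 + 1.69×91 = 762.75 + 2267.2 + 438.48 + 153.79 = 3622.22
Index = 2783.44 / 3622.22 × 100 = 76.8435

76.84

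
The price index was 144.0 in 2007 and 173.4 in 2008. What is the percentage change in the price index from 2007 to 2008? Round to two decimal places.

20.42%

Change = (173.4 − 144.0) / 144.0 × 100
       = 29.4 / 144.0 × 100 = 20.4167%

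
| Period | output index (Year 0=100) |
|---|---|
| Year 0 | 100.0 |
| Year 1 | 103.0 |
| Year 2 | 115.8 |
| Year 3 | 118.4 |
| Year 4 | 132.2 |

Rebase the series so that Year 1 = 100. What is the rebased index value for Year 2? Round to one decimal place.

112.4

Rebased(Year 2) = 115.8 / 103.0 × 100 = 112.4272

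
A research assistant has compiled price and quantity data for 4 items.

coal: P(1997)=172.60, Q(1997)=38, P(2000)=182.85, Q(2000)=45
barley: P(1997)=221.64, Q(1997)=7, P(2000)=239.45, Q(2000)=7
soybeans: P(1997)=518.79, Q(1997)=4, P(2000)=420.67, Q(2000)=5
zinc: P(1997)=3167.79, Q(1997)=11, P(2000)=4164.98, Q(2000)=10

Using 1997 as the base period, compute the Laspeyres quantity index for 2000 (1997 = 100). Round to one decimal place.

Laspeyres quantity index uses base-period prices as weights.
ΣP(1997)·Q(2000) = 172.60×45 + 221.64×7 + 518.79×5 + 3167.79×10 = 7767 + 1551.48 + 2593.95 + 31677.9 = 43590.33
ΣP(1997)·Q(1997) = 172.60×38 + 221.64×7 + 518.79×4 + 3167.79×11 = 6558.8 + 1551.48 + 2075.16 + 34845.69 = 45031.13
Index = 43590.33 / 45031.13 × 100 = 96.8004

96.8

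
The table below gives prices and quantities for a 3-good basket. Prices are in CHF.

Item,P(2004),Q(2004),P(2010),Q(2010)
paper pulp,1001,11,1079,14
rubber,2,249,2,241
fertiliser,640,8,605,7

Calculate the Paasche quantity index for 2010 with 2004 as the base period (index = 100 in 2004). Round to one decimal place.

115.2

Paasche quantity index uses current-period prices as weights.
ΣP(2010)·Q(2010) = 1079×14 + 2×241 + 605×7 = 15106 + 482 + 4235 = 19823
ΣP(2010)·Q(2004) = 1079×11 + 2×249 + 605×8 = 11869 + 498 + 4840 = 17207
Index = 19823 / 17207 × 100 = 115.2031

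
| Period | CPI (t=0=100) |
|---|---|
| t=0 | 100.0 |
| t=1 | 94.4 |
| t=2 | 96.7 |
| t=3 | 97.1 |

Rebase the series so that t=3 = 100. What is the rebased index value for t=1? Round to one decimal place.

Rebased(t=1) = 94.4 / 97.1 × 100 = 97.2194

97.2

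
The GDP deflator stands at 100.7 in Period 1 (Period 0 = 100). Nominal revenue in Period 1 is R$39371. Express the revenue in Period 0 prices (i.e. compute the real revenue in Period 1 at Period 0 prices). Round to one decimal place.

39097.3

Real = Nominal ÷ (Index/100) = 39371 ÷ (100.7/100)
     = 39371 ÷ 1.007 = 39097.3188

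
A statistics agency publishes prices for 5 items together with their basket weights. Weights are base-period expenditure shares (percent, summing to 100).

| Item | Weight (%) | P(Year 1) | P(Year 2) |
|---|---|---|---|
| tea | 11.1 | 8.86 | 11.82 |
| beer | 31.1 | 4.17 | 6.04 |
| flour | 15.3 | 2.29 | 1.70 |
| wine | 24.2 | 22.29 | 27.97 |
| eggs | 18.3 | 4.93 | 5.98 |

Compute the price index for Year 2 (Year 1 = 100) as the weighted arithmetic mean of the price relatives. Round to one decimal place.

tea: 11.1 × (11.82/8.86) = 11.1 × 1.334086 = 14.8084
beer: 31.1 × (6.04/4.17) = 31.1 × 1.448441 = 45.0465
flour: 15.3 × (1.70/2.29) = 15.3 × 0.742358 = 11.3581
wine: 24.2 × (27.97/22.29) = 24.2 × 1.254823 = 30.3667
eggs: 18.3 × (5.98/4.93) = 18.3 × 1.212982 = 22.1976
Index = Σ wᵢ·(p₁ᵢ/p₀ᵢ) = 14.8084 + 45.0465 + 11.3581 + 30.3667 + 22.1976 = 123.7772

123.8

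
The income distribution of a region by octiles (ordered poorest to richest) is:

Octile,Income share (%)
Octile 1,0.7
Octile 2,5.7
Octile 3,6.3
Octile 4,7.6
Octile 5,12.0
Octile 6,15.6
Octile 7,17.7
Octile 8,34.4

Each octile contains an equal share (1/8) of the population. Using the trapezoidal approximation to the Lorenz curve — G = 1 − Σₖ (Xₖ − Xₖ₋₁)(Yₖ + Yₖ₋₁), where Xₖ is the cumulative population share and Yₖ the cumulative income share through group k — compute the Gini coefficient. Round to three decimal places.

0.410

Cumulative income shares Yₖ: 0.0070, 0.0640, 0.1270, 0.2030, 0.3230, 0.4790, 0.6560, 1.0000
Σ (Xₖ−Xₖ₋₁)(Yₖ+Yₖ₋₁) = (1/8)(0.0070+0.0000) + (1/8)(0.0640+0.0070) + (1/8)(0.1270+0.0640) + (1/8)(0.2030+0.1270) + (1/8)(0.3230+0.2030) + (1/8)(0.4790+0.3230) + (1/8)(0.6560+0.4790) + (1/8)(1.0000+0.6560)
  = 0.0009 + 0.0089 + 0.0239 + 0.0413 + 0.0658 + 0.1003 + 0.1419 + 0.2070 = 0.5897
G = 1 − 0.5897 = 0.4103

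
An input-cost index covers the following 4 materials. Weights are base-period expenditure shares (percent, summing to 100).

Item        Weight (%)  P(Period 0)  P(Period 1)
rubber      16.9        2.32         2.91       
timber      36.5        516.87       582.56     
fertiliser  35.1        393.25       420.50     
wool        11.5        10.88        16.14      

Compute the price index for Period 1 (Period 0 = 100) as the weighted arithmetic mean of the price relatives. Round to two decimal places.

rubber: 16.9 × (2.91/2.32) = 16.9 × 1.254310 = 21.1978
timber: 36.5 × (582.56/516.87) = 36.5 × 1.127092 = 41.1389
fertiliser: 35.1 × (420.50/393.25) = 35.1 × 1.069294 = 37.5322
wool: 11.5 × (16.14/10.88) = 11.5 × 1.483456 = 17.0597
Index = Σ wᵢ·(p₁ᵢ/p₀ᵢ) = 21.1978 + 41.1389 + 37.5322 + 17.0597 = 116.9287

116.93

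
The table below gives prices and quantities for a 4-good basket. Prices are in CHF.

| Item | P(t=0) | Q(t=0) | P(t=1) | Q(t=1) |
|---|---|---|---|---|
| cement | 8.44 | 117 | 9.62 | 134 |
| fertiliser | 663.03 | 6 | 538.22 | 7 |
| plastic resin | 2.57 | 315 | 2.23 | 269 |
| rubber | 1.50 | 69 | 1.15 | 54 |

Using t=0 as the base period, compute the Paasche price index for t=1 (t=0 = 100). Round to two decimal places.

87.38

Paasche price index uses current-period quantities as weights.
ΣP(t=1)·Q(t=1) = 9.62×134 + 538.22×7 + 2.23×269 + 1.15×54 = 1289.08 + 3767.54 + 599.87 + 62.1 = 5718.59
ΣP(t=0)·Q(t=1) = 8.44×134 + 663.03×7 + 2.57×269 + 1.50×54 = 1130.96 + 4641.21 + 691.33 + 81 = 6544.5
Index = 5718.59 / 6544.5 × 100 = 87.3801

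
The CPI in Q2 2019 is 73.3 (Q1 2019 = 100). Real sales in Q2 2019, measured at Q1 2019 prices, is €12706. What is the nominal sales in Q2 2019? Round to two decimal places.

9313.50

Nominal = Real × (Index/100) = 12706 × (73.3/100)
        = 12706 × 0.733 = 9313.4980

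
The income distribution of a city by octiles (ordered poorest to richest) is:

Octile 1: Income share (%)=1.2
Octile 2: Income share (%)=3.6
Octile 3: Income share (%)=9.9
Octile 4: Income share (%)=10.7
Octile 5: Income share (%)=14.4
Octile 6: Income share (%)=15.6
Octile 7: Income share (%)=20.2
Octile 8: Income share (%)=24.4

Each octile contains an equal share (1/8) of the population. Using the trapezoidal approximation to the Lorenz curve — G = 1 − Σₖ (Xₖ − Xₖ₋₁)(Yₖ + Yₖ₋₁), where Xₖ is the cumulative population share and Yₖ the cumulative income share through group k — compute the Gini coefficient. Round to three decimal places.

0.333

Cumulative income shares Yₖ: 0.0120, 0.0480, 0.1470, 0.2540, 0.3980, 0.5540, 0.7560, 1.0000
Σ (Xₖ−Xₖ₋₁)(Yₖ+Yₖ₋₁) = (1/8)(0.0120+0.0000) + (1/8)(0.0480+0.0120) + (1/8)(0.1470+0.0480) + (1/8)(0.2540+0.1470) + (1/8)(0.3980+0.2540) + (1/8)(0.5540+0.3980) + (1/8)(0.7560+0.5540) + (1/8)(1.0000+0.7560)
  = 0.0015 + 0.0075 + 0.0244 + 0.0501 + 0.0815 + 0.1190 + 0.1638 + 0.2195 = 0.6673
G = 1 − 0.6673 = 0.3327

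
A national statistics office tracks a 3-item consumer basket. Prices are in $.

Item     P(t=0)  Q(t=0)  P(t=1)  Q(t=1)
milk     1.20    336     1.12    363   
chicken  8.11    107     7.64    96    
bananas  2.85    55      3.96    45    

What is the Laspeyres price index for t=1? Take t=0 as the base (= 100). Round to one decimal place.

98.9

Laspeyres price index uses base-period quantities as weights.
ΣP(t=1)·Q(t=0) = 1.12×336 + 7.64×107 + 3.96×55 = 376.32 + 817.48 + 217.8 = 1411.6
ΣP(t=0)·Q(t=0) = 1.20×336 + 8.11×107 + 2.85×55 = 403.2 + 867.77 + 156.75 = 1427.72
Index = 1411.6 / 1427.72 × 100 = 98.8709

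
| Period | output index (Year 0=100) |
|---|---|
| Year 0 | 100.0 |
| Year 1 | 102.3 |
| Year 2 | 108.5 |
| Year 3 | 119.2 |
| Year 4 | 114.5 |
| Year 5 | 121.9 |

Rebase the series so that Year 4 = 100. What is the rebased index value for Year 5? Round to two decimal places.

106.46

Rebased(Year 5) = 121.9 / 114.5 × 100 = 106.4629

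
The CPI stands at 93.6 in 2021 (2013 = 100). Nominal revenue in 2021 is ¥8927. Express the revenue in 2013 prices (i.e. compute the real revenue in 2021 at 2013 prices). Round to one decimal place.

Real = Nominal ÷ (Index/100) = 8927 ÷ (93.6/100)
     = 8927 ÷ 0.936 = 9537.3932

9537.4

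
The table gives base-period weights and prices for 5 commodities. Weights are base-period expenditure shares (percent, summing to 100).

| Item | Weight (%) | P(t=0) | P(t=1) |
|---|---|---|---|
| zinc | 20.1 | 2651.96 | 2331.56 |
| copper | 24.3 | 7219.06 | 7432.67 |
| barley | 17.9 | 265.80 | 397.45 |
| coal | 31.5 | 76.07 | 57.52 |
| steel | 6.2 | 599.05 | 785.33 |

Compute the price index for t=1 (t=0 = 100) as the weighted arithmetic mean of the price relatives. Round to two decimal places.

101.40

zinc: 20.1 × (2331.56/2651.96) = 20.1 × 0.879184 = 17.6716
copper: 24.3 × (7432.67/7219.06) = 24.3 × 1.029590 = 25.0190
barley: 17.9 × (397.45/265.80) = 17.9 × 1.495297 = 26.7658
coal: 31.5 × (57.52/76.07) = 31.5 × 0.756146 = 23.8186
steel: 6.2 × (785.33/599.05) = 6.2 × 1.310959 = 8.1279
Index = Σ wᵢ·(p₁ᵢ/p₀ᵢ) = 17.6716 + 25.0190 + 26.7658 + 23.8186 + 8.1279 = 101.4030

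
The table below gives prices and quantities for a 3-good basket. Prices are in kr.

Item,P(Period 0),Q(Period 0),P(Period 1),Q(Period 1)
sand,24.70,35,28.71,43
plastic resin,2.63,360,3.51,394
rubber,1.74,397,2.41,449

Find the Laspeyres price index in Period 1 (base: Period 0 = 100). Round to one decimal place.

Laspeyres price index uses base-period quantities as weights.
ΣP(Period 1)·Q(Period 0) = 28.71×35 + 3.51×360 + 2.41×397 = 1004.85 + 1263.6 + 956.77 = 3225.22
ΣP(Period 0)·Q(Period 0) = 24.70×35 + 2.63×360 + 1.74×397 = 864.5 + 946.8 + 690.78 = 2502.08
Index = 3225.22 / 2502.08 × 100 = 128.9016

128.9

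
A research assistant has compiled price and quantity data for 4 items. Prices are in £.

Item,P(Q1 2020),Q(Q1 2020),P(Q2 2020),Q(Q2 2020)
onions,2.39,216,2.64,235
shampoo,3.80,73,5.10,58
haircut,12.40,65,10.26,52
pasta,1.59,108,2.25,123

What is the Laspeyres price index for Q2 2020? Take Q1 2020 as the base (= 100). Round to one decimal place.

104.6

Laspeyres price index uses base-period quantities as weights.
ΣP(Q2 2020)·Q(Q1 2020) = 2.64×216 + 5.10×73 + 10.26×65 + 2.25×108 = 570.24 + 372.3 + 666.9 + 243 = 1852.44
ΣP(Q1 2020)·Q(Q1 2020) = 2.39×216 + 3.80×73 + 12.40×65 + 1.59×108 = 516.24 + 277.4 + 806 + 171.72 = 1771.36
Index = 1852.44 / 1771.36 × 100 = 104.5773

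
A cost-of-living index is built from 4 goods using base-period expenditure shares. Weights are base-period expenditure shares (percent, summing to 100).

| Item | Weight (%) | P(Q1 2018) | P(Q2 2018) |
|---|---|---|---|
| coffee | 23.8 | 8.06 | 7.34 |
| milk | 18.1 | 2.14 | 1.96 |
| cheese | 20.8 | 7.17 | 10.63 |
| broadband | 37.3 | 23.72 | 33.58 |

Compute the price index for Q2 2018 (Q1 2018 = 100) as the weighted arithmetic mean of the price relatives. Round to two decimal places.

121.89

coffee: 23.8 × (7.34/8.06) = 23.8 × 0.910670 = 21.6739
milk: 18.1 × (1.96/2.14) = 18.1 × 0.915888 = 16.5776
cheese: 20.8 × (10.63/7.17) = 20.8 × 1.482566 = 30.8374
broadband: 37.3 × (33.58/23.72) = 37.3 × 1.415683 = 52.8050
Index = Σ wᵢ·(p₁ᵢ/p₀ᵢ) = 21.6739 + 16.5776 + 30.8374 + 52.8050 = 121.8939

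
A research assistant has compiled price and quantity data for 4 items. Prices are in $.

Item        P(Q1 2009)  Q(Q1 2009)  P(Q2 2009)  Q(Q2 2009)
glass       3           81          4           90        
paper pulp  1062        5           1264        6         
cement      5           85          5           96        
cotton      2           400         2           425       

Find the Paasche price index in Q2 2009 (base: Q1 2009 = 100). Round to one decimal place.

Paasche price index uses current-period quantities as weights.
ΣP(Q2 2009)·Q(Q2 2009) = 4×90 + 1264×6 + 5×96 + 2×425 = 360 + 7584 + 480 + 850 = 9274
ΣP(Q1 2009)·Q(Q2 2009) = 3×90 + 1062×6 + 5×96 + 2×425 = 270 + 6372 + 480 + 850 = 7972
Index = 9274 / 7972 × 100 = 116.3322

116.3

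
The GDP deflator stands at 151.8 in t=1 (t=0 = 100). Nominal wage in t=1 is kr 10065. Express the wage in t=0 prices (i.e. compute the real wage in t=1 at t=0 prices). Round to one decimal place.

6630.4

Real = Nominal ÷ (Index/100) = 10065 ÷ (151.8/100)
     = 10065 ÷ 1.518 = 6630.4348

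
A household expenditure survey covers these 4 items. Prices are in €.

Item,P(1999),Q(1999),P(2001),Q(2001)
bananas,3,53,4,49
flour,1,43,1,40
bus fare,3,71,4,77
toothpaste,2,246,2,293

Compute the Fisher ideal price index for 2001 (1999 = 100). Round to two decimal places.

113.11

Laspeyres component (base-period weights):
ΣP(2001)Q(1999) = 4×53 + 1×43 + 4×71 + 2×246 = 212 + 43 + 284 + 492 = 1031
ΣP(1999)Q(1999) = 3×53 + 1×43 + 3×71 + 2×246 = 159 + 43 + 213 + 492 = 907
L = 1031 / 907 × 100 = 113.6714
Paasche component (current-period weights):
ΣP(2001)Q(2001) = 4×49 + 1×40 + 4×77 + 2×293 = 196 + 40 + 308 + 586 = 1130
ΣP(1999)Q(2001) = 3×49 + 1×40 + 3×77 + 2×293 = 147 + 40 + 231 + 586 = 1004
P = 1130 / 1004 × 100 = 112.5498
Fisher = √(L × P) = √(113.6714 × 112.5498) = 113.1092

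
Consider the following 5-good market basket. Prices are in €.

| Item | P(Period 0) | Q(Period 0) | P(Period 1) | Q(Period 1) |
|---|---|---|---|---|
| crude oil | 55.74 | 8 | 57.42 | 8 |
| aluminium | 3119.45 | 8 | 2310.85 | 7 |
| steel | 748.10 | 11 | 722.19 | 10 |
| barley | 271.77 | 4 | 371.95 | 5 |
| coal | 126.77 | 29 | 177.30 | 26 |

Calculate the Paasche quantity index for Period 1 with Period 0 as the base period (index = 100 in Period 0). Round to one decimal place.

90.5

Paasche quantity index uses current-period prices as weights.
ΣP(Period 1)·Q(Period 1) = 57.42×8 + 2310.85×7 + 722.19×10 + 371.95×5 + 177.30×26 = 459.36 + 16175.95 + 7221.9 + 1859.75 + 4609.8 = 30326.76
ΣP(Period 1)·Q(Period 0) = 57.42×8 + 2310.85×8 + 722.19×11 + 371.95×4 + 177.30×29 = 459.36 + 18486.8 + 7944.09 + 1487.8 + 5141.7 = 33519.75
Index = 30326.76 / 33519.75 × 100 = 90.4743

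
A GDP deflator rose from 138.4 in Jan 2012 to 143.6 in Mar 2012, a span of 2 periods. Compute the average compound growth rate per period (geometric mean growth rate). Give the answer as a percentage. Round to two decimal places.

1.86%

Growth factor = (143.6/138.4)^(1/2) = (1.037572)^(1/2) = 1.018613
Growth rate = 1.018613 − 1 = 0.018613 = 1.8613%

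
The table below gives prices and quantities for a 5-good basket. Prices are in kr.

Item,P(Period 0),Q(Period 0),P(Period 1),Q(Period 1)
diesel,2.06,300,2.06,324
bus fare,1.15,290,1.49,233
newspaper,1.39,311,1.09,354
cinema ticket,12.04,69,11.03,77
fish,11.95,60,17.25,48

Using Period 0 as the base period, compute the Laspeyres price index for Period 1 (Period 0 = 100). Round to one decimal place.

Laspeyres price index uses base-period quantities as weights.
ΣP(Period 1)·Q(Period 0) = 2.06×300 + 1.49×290 + 1.09×311 + 11.03×69 + 17.25×60 = 618 + 432.1 + 338.99 + 761.07 + 1035 = 3185.16
ΣP(Period 0)·Q(Period 0) = 2.06×300 + 1.15×290 + 1.39×311 + 12.04×69 + 11.95×60 = 618 + 333.5 + 432.29 + 830.76 + 717 = 2931.55
Index = 3185.16 / 2931.55 × 100 = 108.6511

108.7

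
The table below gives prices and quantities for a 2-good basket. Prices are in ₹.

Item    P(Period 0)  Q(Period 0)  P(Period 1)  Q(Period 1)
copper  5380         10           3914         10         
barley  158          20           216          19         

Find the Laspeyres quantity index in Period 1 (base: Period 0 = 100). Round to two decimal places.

99.72

Laspeyres quantity index uses base-period prices as weights.
ΣP(Period 0)·Q(Period 1) = 5380×10 + 158×19 = 53800 + 3002 = 56802
ΣP(Period 0)·Q(Period 0) = 5380×10 + 158×20 = 53800 + 3160 = 56960
Index = 56802 / 56960 × 100 = 99.7226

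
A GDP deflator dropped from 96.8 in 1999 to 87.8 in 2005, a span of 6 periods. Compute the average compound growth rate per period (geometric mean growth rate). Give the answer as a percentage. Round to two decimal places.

-1.61%

Growth factor = (87.8/96.8)^(1/6) = (0.907025)^(1/6) = 0.983867
Growth rate = 0.983867 − 1 = -0.016133 = -1.6133%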